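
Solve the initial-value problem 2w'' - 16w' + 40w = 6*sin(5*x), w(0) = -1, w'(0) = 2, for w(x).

w = -3*sin(5*x)/325 + 24*cos(5*x)/325 - 349*cos(2*x)*exp(4*x)/325 + 2061*exp(4*x)*sin(2*x)/650

Divide through by 2: w'' - 8w' + 20w = 3*sin(5*x).
Characteristic equation r² - 8r + 20 = 0 has discriminant (-8)² - 4·(20) = -16 < 0, so r = 4 ± 2i.
Hence w_h = C1*cos(2*x)*exp(4*x) + C2*exp(4*x)*sin(2*x).
Try w_p = A*cos(5*x) + B*sin(5*x). Substituting and equating the coefficients of cos(5x) and sin(5x) gives A = 24/325, B = -3/325, so w_p = -3*sin(5*x)/325 + 24*cos(5*x)/325.
General solution: w = -3*sin(5*x)/325 + 24*cos(5*x)/325 + C1*cos(2*x)*exp(4*x) + C2*exp(4*x)*sin(2*x).
Apply the initial conditions: w(0) = 24/325 + C1 = -1 and w'(0) = -3/65 + 2*C2 + 4*C1 = 2. Solving gives C1 = -349/325, C2 = 2061/650.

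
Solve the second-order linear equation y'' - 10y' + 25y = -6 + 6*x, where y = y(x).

Characteristic equation r² - 10r + 25 = 0 has discriminant (-10)² - 4·(25) = 0, so r = 5 is a repeated root.
Hence y_h = (C1 + C2*x)*exp(5*x).
For the particular solution try y_p = A0 + A1*x. Substituting and matching coefficients of each power of x gives A0 = -18/125, A1 = 6/25, so y_p = -18/125 + 6*x/25.

y = -18/125 + 6*x/25 + C1*exp(5*x) + C2*x*exp(5*x)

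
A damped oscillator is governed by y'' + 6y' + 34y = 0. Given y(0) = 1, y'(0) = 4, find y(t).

y = cos(5*t)*exp(-3*t) + 7*exp(-3*t)*sin(5*t)/5

Characteristic equation r² + 6r + 34 = 0 has discriminant (6)² - 4·(34) = -100 < 0, so r = -3 ± 5i.
Hence y_h = C1*cos(5*t)*exp(-3*t) + C2*exp(-3*t)*sin(5*t).
Apply the initial conditions: y(0) = C1 = 1 and y'(0) = -3*C1 + 5*C2 = 4. Solving gives C1 = 1, C2 = 7/5.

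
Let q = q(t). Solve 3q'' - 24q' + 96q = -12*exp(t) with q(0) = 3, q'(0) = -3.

Divide through by 3: q'' - 8q' + 32q = -4*exp(t).
Characteristic equation r² - 8r + 32 = 0 has discriminant (-8)² - 4·(32) = -64 < 0, so r = 4 ± 4i.
Hence q_h = C1*cos(4*t)*exp(4*t) + C2*exp(4*t)*sin(4*t).
Try q_p = A*exp(t). Substituting into the equation and dividing by exp(t) gives A = -4/25, so q_p = -4*exp(t)/25.
General solution: q = -4*exp(t)/25 + C1*cos(4*t)*exp(4*t) + C2*exp(4*t)*sin(4*t).
Apply the initial conditions: q(0) = -4/25 + C1 = 3 and q'(0) = -4/25 + 4*C1 + 4*C2 = -3. Solving gives C1 = 79/25, C2 = -387/100.

q = -4*exp(t)/25 - 387*exp(4*t)*sin(4*t)/100 + 79*cos(4*t)*exp(4*t)/25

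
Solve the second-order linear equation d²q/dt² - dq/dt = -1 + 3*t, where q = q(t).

Characteristic equation r² - r = 0 factors as (r - 1)r = 0, so r = 1, 0.
Hence q_h = C1*exp(t) + C2.
Since 0 is a characteristic root (multiplicity 1), multiply the polynomial trial by t: try q_p = t*(A0 + A1*t). Substituting and matching coefficients of each power of t gives A0 = -2, A1 = -3/2, so q_p = -2*t - 3*t^2/2.

q = C2 - 2*t - 3*t**2/2 + C1*exp(t)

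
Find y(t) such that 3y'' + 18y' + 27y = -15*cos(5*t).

Divide through by 3: y'' + 6y' + 9y = -5*cos(5*t).
Characteristic equation r² + 6r + 9 = 0 has discriminant (6)² - 4·(9) = 0, so r = -3 is a repeated root.
Hence y_h = (C1 + C2*t)*exp(-3*t).
Try y_p = A*cos(5*t) + B*sin(5*t). Substituting and equating the coefficients of cos(5t) and sin(5t) gives A = 20/289, B = -75/578, so y_p = -75*sin(5*t)/578 + 20*cos(5*t)/289.

y = -75*sin(5*t)/578 + 20*cos(5*t)/289 + C1*exp(-3*t) + C2*t*exp(-3*t)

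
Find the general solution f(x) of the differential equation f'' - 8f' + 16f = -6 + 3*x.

f = -9/32 + 3*x/16 + C1*exp(4*x) + C2*x*exp(4*x)

Characteristic equation r² - 8r + 16 = 0 has discriminant (-8)² - 4·(16) = 0, so r = 4 is a repeated root.
Hence f_h = (C1 + C2*x)*exp(4*x).
For the particular solution try f_p = A0 + A1*x. Substituting and matching coefficients of each power of x gives A0 = -9/32, A1 = 3/16, so f_p = -9/32 + 3*x/16.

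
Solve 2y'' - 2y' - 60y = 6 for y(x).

Divide through by 2: y'' - y' - 30y = 3.
Characteristic equation r² - r - 30 = 0 factors as (r - 6)(r + 5) = 0, so r = 6, -5.
Hence y_h = C1*exp(6*x) + C2*exp(-5*x).
For the particular solution try y_p = A0. Substituting and matching coefficients of each power of x gives A0 = -1/10, so y_p = -1/10.

y = -1/10 + C1*exp(6*x) + C2*exp(-5*x)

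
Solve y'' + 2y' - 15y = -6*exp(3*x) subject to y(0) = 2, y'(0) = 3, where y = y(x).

Characteristic equation r² + 2r - 15 = 0 factors as (r + 5)(r - 3) = 0, so r = -5, 3.
Hence y_h = C1*exp(-5*x) + C2*exp(3*x).
Since exp(3*x) solves the homogeneous equation (r = 3 is a root of multiplicity 1), multiply the trial by x. Try y_p = A*x*exp(3*x). Substituting into the equation and dividing by exp(3*x) gives A = -3/4, so y_p = -3*x*exp(3*x)/4.
General solution: y = C1*exp(-5*x) + C2*exp(3*x) - 3*x*exp(3*x)/4.
Apply the initial conditions: y(0) = C1 + C2 = 2 and y'(0) = -3/4 - 5*C1 + 3*C2 = 3. Solving gives C1 = 9/32, C2 = 55/32.

y = 9*exp(-5*x)/32 + 55*exp(3*x)/32 - 3*x*exp(3*x)/4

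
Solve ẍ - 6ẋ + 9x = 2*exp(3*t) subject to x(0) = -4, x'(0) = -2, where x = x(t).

x = -4*exp(3*t) + t**2*exp(3*t) + 10*t*exp(3*t)

Characteristic equation r² - 6r + 9 = 0 has discriminant (-6)² - 4·(9) = 0, so r = 3 is a repeated root.
Hence x_h = (C1 + C2*t)*exp(3*t).
Since exp(3*t) solves the homogeneous equation (r = 3 is a root of multiplicity 2), multiply the trial by t^2. Try x_p = A*t^2*exp(3*t). Substituting into the equation and dividing by exp(3*t) gives A = 1, so x_p = t^2*exp(3*t).
General solution: x = C1*exp(3*t) + t^2*exp(3*t) + C2*t*exp(3*t).
Apply the initial conditions: x(0) = C1 = -4 and x'(0) = C2 + 3*C1 = -2. Solving gives C1 = -4, C2 = 10.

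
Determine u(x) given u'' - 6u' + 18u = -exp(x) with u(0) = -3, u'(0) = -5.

u = -exp(x)/13 - 38*cos(3*x)*exp(3*x)/13 + 50*exp(3*x)*sin(3*x)/39

Characteristic equation r² - 6r + 18 = 0 has discriminant (-6)² - 4·(18) = -36 < 0, so r = 3 ± 3i.
Hence u_h = C1*cos(3*x)*exp(3*x) + C2*exp(3*x)*sin(3*x).
Try u_p = A*exp(x). Substituting into the equation and dividing by exp(x) gives A = -1/13, so u_p = -exp(x)/13.
General solution: u = -exp(x)/13 + C1*cos(3*x)*exp(3*x) + C2*exp(3*x)*sin(3*x).
Apply the initial conditions: u(0) = -1/13 + C1 = -3 and u'(0) = -1/13 + 3*C1 + 3*C2 = -5. Solving gives C1 = -38/13, C2 = 50/39.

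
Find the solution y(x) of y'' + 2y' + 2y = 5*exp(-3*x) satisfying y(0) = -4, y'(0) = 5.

Characteristic equation r² + 2r + 2 = 0 has discriminant (2)² - 4·(2) = -4 < 0, so r = -1 ± i.
Hence y_h = C1*cos(x)*exp(-x) + C2*exp(-x)*sin(x).
Try y_p = A*exp(-3*x). Substituting into the equation and dividing by exp(-3*x) gives A = 1, so y_p = exp(-3*x).
General solution: y = C1*cos(x)*exp(-x) + C2*exp(-x)*sin(x) + exp(-3*x).
Apply the initial conditions: y(0) = 1 + C1 = -4 and y'(0) = -3 + C2 - C1 = 5. Solving gives C1 = -5, C2 = 3.

y = -5*cos(x)*exp(-x) + 3*exp(-x)*sin(x) + exp(-3*x)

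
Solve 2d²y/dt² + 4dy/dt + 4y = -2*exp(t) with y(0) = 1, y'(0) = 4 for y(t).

Divide through by 2: y'' + 2y' + 2y = -exp(t).
Characteristic equation r² + 2r + 2 = 0 has discriminant (2)² - 4·(2) = -4 < 0, so r = -1 ± i.
Hence y_h = C1*cos(t)*exp(-t) + C2*exp(-t)*sin(t).
Try y_p = A*exp(t). Substituting into the equation and dividing by exp(t) gives A = -1/5, so y_p = -exp(t)/5.
General solution: y = -exp(t)/5 + C1*cos(t)*exp(-t) + C2*exp(-t)*sin(t).
Apply the initial conditions: y(0) = -1/5 + C1 = 1 and y'(0) = -1/5 + C2 - C1 = 4. Solving gives C1 = 6/5, C2 = 27/5.

y = -exp(t)/5 + 6*cos(t)*exp(-t)/5 + 27*exp(-t)*sin(t)/5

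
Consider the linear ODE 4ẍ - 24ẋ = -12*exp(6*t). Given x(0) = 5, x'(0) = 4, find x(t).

Divide through by 4: x'' - 6x' = -3*exp(6*t).
Characteristic equation r² - 6r = 0 factors as (r - 6)r = 0, so r = 6, 0.
Hence x_h = C1*exp(6*t) + C2.
Since exp(6*t) solves the homogeneous equation (r = 6 is a root of multiplicity 1), multiply the trial by t. Try x_p = A*t*exp(6*t). Substituting into the equation and dividing by exp(6*t) gives A = -1/2, so x_p = -t*exp(6*t)/2.
General solution: x = C2 + C1*exp(6*t) - t*exp(6*t)/2.
Apply the initial conditions: x(0) = C1 + C2 = 5 and x'(0) = -1/2 + 6*C1 = 4. Solving gives C1 = 3/4, C2 = 17/4.

x = 17/4 + 3*exp(6*t)/4 - t*exp(6*t)/2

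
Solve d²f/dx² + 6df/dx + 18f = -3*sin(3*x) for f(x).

Characteristic equation r² + 6r + 18 = 0 has discriminant (6)² - 4·(18) = -36 < 0, so r = -3 ± 3i.
Hence f_h = C1*cos(3*x)*exp(-3*x) + C2*exp(-3*x)*sin(3*x).
Try f_p = A*cos(3*x) + B*sin(3*x). Substituting and equating the coefficients of cos(3x) and sin(3x) gives A = 2/15, B = -1/15, so f_p = -sin(3*x)/15 + 2*cos(3*x)/15.

f = -sin(3*x)/15 + 2*cos(3*x)/15 + C1*cos(3*x)*exp(-3*x) + C2*exp(-3*x)*sin(3*x)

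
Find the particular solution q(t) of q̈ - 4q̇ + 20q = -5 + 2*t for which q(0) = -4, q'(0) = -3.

q = -23/100 + t/10 - 377*cos(4*t)*exp(2*t)/100 + 111*exp(2*t)*sin(4*t)/100

Characteristic equation r² - 4r + 20 = 0 has discriminant (-4)² - 4·(20) = -64 < 0, so r = 2 ± 4i.
Hence q_h = C1*cos(4*t)*exp(2*t) + C2*exp(2*t)*sin(4*t).
For the particular solution try q_p = A0 + A1*t. Substituting and matching coefficients of each power of t gives A0 = -23/100, A1 = 1/10, so q_p = -23/100 + t/10.
General solution: q = -23/100 + t/10 + C1*cos(4*t)*exp(2*t) + C2*exp(2*t)*sin(4*t).
Apply the initial conditions: q(0) = -23/100 + C1 = -4 and q'(0) = 1/10 + 2*C1 + 4*C2 = -3. Solving gives C1 = -377/100, C2 = 111/100.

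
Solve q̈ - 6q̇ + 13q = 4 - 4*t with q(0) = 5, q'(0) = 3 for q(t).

q = 28/169 - 4*t/13 - 946*exp(3*t)*sin(2*t)/169 + 817*cos(2*t)*exp(3*t)/169

Characteristic equation r² - 6r + 13 = 0 has discriminant (-6)² - 4·(13) = -16 < 0, so r = 3 ± 2i.
Hence q_h = C1*cos(2*t)*exp(3*t) + C2*exp(3*t)*sin(2*t).
For the particular solution try q_p = A0 + A1*t. Substituting and matching coefficients of each power of t gives A0 = 28/169, A1 = -4/13, so q_p = 28/169 - 4*t/13.
General solution: q = 28/169 - 4*t/13 + C1*cos(2*t)*exp(3*t) + C2*exp(3*t)*sin(2*t).
Apply the initial conditions: q(0) = 28/169 + C1 = 5 and q'(0) = -4/13 + 2*C2 + 3*C1 = 3. Solving gives C1 = 817/169, C2 = -946/169.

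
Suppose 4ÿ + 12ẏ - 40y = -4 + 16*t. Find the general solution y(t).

y = -1/50 - 2*t/5 + C1*exp(-5*t) + C2*exp(2*t)

Divide through by 4: y'' + 3y' - 10y = -1 + 4*t.
Characteristic equation r² + 3r - 10 = 0 factors as (r + 5)(r - 2) = 0, so r = -5, 2.
Hence y_h = C1*exp(-5*t) + C2*exp(2*t).
For the particular solution try y_p = A0 + A1*t. Substituting and matching coefficients of each power of t gives A0 = -1/50, A1 = -2/5, so y_p = -1/50 - 2*t/5.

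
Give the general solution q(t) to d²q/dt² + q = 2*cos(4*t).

q = -2*cos(4*t)/15 + C1*cos(t) + C2*sin(t)

Characteristic equation r² + 1 = 0 has discriminant (0)² - 4·(1) = -4 < 0, so r = ± i.
Hence q_h = C1*cos(t) + C2*sin(t).
Try q_p = A*cos(4*t) + B*sin(4*t). Substituting and equating the coefficients of cos(4t) and sin(4t) gives A = -2/15, B = 0, so q_p = -2*cos(4*t)/15.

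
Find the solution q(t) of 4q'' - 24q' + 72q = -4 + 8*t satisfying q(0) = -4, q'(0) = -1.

q = -1/54 + t/9 - 215*cos(3*t)*exp(3*t)/54 + 65*exp(3*t)*sin(3*t)/18

Divide through by 4: q'' - 6q' + 18q = -1 + 2*t.
Characteristic equation r² - 6r + 18 = 0 has discriminant (-6)² - 4·(18) = -36 < 0, so r = 3 ± 3i.
Hence q_h = C1*cos(3*t)*exp(3*t) + C2*exp(3*t)*sin(3*t).
For the particular solution try q_p = A0 + A1*t. Substituting and matching coefficients of each power of t gives A0 = -1/54, A1 = 1/9, so q_p = -1/54 + t/9.
General solution: q = -1/54 + t/9 + C1*cos(3*t)*exp(3*t) + C2*exp(3*t)*sin(3*t).
Apply the initial conditions: q(0) = -1/54 + C1 = -4 and q'(0) = 1/9 + 3*C1 + 3*C2 = -1. Solving gives C1 = -215/54, C2 = 65/18.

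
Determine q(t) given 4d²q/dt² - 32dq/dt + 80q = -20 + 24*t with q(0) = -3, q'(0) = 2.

q = -13/100 + 3*t/10 - 287*cos(2*t)*exp(4*t)/100 + 659*exp(4*t)*sin(2*t)/100

Divide through by 4: q'' - 8q' + 20q = -5 + 6*t.
Characteristic equation r² - 8r + 20 = 0 has discriminant (-8)² - 4·(20) = -16 < 0, so r = 4 ± 2i.
Hence q_h = C1*cos(2*t)*exp(4*t) + C2*exp(4*t)*sin(2*t).
For the particular solution try q_p = A0 + A1*t. Substituting and matching coefficients of each power of t gives A0 = -13/100, A1 = 3/10, so q_p = -13/100 + 3*t/10.
General solution: q = -13/100 + 3*t/10 + C1*cos(2*t)*exp(4*t) + C2*exp(4*t)*sin(2*t).
Apply the initial conditions: q(0) = -13/100 + C1 = -3 and q'(0) = 3/10 + 2*C2 + 4*C1 = 2. Solving gives C1 = -287/100, C2 = 659/100.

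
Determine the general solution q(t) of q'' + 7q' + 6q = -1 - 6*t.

Characteristic equation r² + 7r + 6 = 0 factors as (r + 6)(r + 1) = 0, so r = -6, -1.
Hence q_h = C1*exp(-6*t) + C2*exp(-t).
For the particular solution try q_p = A0 + A1*t. Substituting and matching coefficients of each power of t gives A0 = 1, A1 = -1, so q_p = 1 - t.

q = 1 - t + C1*exp(-6*t) + C2*exp(-t)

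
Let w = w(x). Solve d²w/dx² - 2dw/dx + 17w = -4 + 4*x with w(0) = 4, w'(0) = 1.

Characteristic equation r² - 2r + 17 = 0 has discriminant (-2)² - 4·(17) = -64 < 0, so r = 1 ± 4i.
Hence w_h = C1*cos(4*x)*exp(x) + C2*exp(x)*sin(4*x).
For the particular solution try w_p = A0 + A1*x. Substituting and matching coefficients of each power of x gives A0 = -60/289, A1 = 4/17, so w_p = -60/289 + 4*x/17.
General solution: w = -60/289 + 4*x/17 + C1*cos(4*x)*exp(x) + C2*exp(x)*sin(4*x).
Apply the initial conditions: w(0) = -60/289 + C1 = 4 and w'(0) = 4/17 + C1 + 4*C2 = 1. Solving gives C1 = 1216/289, C2 = -995/1156.

w = -60/289 + 4*x/17 - 995*exp(x)*sin(4*x)/1156 + 1216*cos(4*x)*exp(x)/289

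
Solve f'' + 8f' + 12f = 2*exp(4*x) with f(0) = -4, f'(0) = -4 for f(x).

f = -85*exp(-2*x)/12 + exp(4*x)/30 + 61*exp(-6*x)/20

Characteristic equation r² + 8r + 12 = 0 factors as (r + 6)(r + 2) = 0, so r = -6, -2.
Hence f_h = C1*exp(-6*x) + C2*exp(-2*x).
Try f_p = A*exp(4*x). Substituting into the equation and dividing by exp(4*x) gives A = 1/30, so f_p = exp(4*x)/30.
General solution: f = exp(4*x)/30 + C1*exp(-6*x) + C2*exp(-2*x).
Apply the initial conditions: f(0) = 1/30 + C1 + C2 = -4 and f'(0) = 2/15 - 6*C1 - 2*C2 = -4. Solving gives C1 = 61/20, C2 = -85/12.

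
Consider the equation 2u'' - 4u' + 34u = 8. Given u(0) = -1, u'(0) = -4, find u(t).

u = 4/17 - 47*exp(t)*sin(4*t)/68 - 21*cos(4*t)*exp(t)/17

Divide through by 2: u'' - 2u' + 17u = 4.
Characteristic equation r² - 2r + 17 = 0 has discriminant (-2)² - 4·(17) = -64 < 0, so r = 1 ± 4i.
Hence u_h = C1*cos(4*t)*exp(t) + C2*exp(t)*sin(4*t).
For the particular solution try u_p = A0. Substituting and matching coefficients of each power of t gives A0 = 4/17, so u_p = 4/17.
General solution: u = 4/17 + C1*cos(4*t)*exp(t) + C2*exp(t)*sin(4*t).
Apply the initial conditions: u(0) = 4/17 + C1 = -1 and u'(0) = C1 + 4*C2 = -4. Solving gives C1 = -21/17, C2 = -47/68.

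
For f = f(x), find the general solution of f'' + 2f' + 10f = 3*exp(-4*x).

Characteristic equation r² + 2r + 10 = 0 has discriminant (2)² - 4·(10) = -36 < 0, so r = -1 ± 3i.
Hence f_h = C1*cos(3*x)*exp(-x) + C2*exp(-x)*sin(3*x).
Try f_p = A*exp(-4*x). Substituting into the equation and dividing by exp(-4*x) gives A = 1/6, so f_p = exp(-4*x)/6.

f = exp(-4*x)/6 + C1*cos(3*x)*exp(-x) + C2*exp(-x)*sin(3*x)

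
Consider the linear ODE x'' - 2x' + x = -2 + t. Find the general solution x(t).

Characteristic equation r² - 2r + 1 = 0 has discriminant (-2)² - 4·(1) = 0, so r = 1 is a repeated root.
Hence x_h = (C1 + C2*t)*exp(t).
For the particular solution try x_p = A0 + A1*t. Substituting and matching coefficients of each power of t gives A0 = 0, A1 = 1, so x_p = t.

x = t + C1*exp(t) + C2*t*exp(t)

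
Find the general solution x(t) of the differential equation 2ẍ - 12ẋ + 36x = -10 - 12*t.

x = -7/18 - t/3 + C1*cos(3*t)*exp(3*t) + C2*exp(3*t)*sin(3*t)

Divide through by 2: x'' - 6x' + 18x = -5 - 6*t.
Characteristic equation r² - 6r + 18 = 0 has discriminant (-6)² - 4·(18) = -36 < 0, so r = 3 ± 3i.
Hence x_h = C1*cos(3*t)*exp(3*t) + C2*exp(3*t)*sin(3*t).
For the particular solution try x_p = A0 + A1*t. Substituting and matching coefficients of each power of t gives A0 = -7/18, A1 = -1/3, so x_p = -7/18 - t/3.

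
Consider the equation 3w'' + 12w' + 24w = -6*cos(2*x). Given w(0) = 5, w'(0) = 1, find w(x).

w = -sin(2*x)/5 - cos(2*x)/10 + 29*exp(-2*x)*sin(2*x)/5 + 51*cos(2*x)*exp(-2*x)/10

Divide through by 3: w'' + 4w' + 8w = -2*cos(2*x).
Characteristic equation r² + 4r + 8 = 0 has discriminant (4)² - 4·(8) = -16 < 0, so r = -2 ± 2i.
Hence w_h = C1*cos(2*x)*exp(-2*x) + C2*exp(-2*x)*sin(2*x).
Try w_p = A*cos(2*x) + B*sin(2*x). Substituting and equating the coefficients of cos(2x) and sin(2x) gives A = -1/10, B = -1/5, so w_p = -sin(2*x)/5 - cos(2*x)/10.
General solution: w = -sin(2*x)/5 - cos(2*x)/10 + C1*cos(2*x)*exp(-2*x) + C2*exp(-2*x)*sin(2*x).
Apply the initial conditions: w(0) = -1/10 + C1 = 5 and w'(0) = -2/5 - 2*C1 + 2*C2 = 1. Solving gives C1 = 51/10, C2 = 29/5.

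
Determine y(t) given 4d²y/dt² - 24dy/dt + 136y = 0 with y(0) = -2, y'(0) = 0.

Divide through by 4: y'' - 6y' + 34y = 0.
Characteristic equation r² - 6r + 34 = 0 has discriminant (-6)² - 4·(34) = -100 < 0, so r = 3 ± 5i.
Hence y_h = C1*cos(5*t)*exp(3*t) + C2*exp(3*t)*sin(5*t).
Apply the initial conditions: y(0) = C1 = -2 and y'(0) = 3*C1 + 5*C2 = 0. Solving gives C1 = -2, C2 = 6/5.

y = -2*cos(5*t)*exp(3*t) + 6*exp(3*t)*sin(5*t)/5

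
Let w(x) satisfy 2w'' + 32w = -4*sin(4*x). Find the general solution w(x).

Divide through by 2: w'' + 16w = -2*sin(4*x).
Characteristic equation r² + 16 = 0 has discriminant (0)² - 4·(16) = -64 < 0, so r = ± 4i.
Hence w_h = C1*cos(4*x) + C2*sin(4*x).
Since ±4i are characteristic roots, multiply the trial by x. Try w_p = x*(A*cos(4*x) + B*sin(4*x)). Substituting and equating the coefficients of cos(4x) and sin(4x) gives A = 1/4, B = 0, so w_p = x*cos(4*x)/4.

w = C1*cos(4*x) + C2*sin(4*x) + x*cos(4*x)/4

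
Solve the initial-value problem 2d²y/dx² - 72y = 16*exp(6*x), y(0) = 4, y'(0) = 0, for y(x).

Divide through by 2: y'' - 36y = 8*exp(6*x).
Characteristic equation r² - 36 = 0 factors as (r + 6)(r - 6) = 0, so r = -6, 6.
Hence y_h = C1*exp(-6*x) + C2*exp(6*x).
Since exp(6*x) solves the homogeneous equation (r = 6 is a root of multiplicity 1), multiply the trial by x. Try y_p = A*x*exp(6*x). Substituting into the equation and dividing by exp(6*x) gives A = 2/3, so y_p = 2*x*exp(6*x)/3.
General solution: y = C1*exp(-6*x) + C2*exp(6*x) + 2*x*exp(6*x)/3.
Apply the initial conditions: y(0) = C1 + C2 = 4 and y'(0) = 2/3 - 6*C1 + 6*C2 = 0. Solving gives C1 = 37/18, C2 = 35/18.

y = 35*exp(6*x)/18 + 37*exp(-6*x)/18 + 2*x*exp(6*x)/3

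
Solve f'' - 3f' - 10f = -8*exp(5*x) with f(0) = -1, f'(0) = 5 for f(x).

Characteristic equation r² - 3r - 10 = 0 factors as (r + 2)(r - 5) = 0, so r = -2, 5.
Hence f_h = C1*exp(-2*x) + C2*exp(5*x).
Since exp(5*x) solves the homogeneous equation (r = 5 is a root of multiplicity 1), multiply the trial by x. Try f_p = A*x*exp(5*x). Substituting into the equation and dividing by exp(5*x) gives A = -8/7, so f_p = -8*x*exp(5*x)/7.
General solution: f = C1*exp(-2*x) + C2*exp(5*x) - 8*x*exp(5*x)/7.
Apply the initial conditions: f(0) = C1 + C2 = -1 and f'(0) = -8/7 - 2*C1 + 5*C2 = 5. Solving gives C1 = -78/49, C2 = 29/49.

f = -78*exp(-2*x)/49 + 29*exp(5*x)/49 - 8*x*exp(5*x)/7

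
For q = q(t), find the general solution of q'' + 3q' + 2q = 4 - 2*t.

Characteristic equation r² + 3r + 2 = 0 factors as (r + 1)(r + 2) = 0, so r = -1, -2.
Hence q_h = C1*exp(-t) + C2*exp(-2*t).
For the particular solution try q_p = A0 + A1*t. Substituting and matching coefficients of each power of t gives A0 = 7/2, A1 = -1, so q_p = 7/2 - t.

q = 7/2 - t + C1*exp(-t) + C2*exp(-2*t)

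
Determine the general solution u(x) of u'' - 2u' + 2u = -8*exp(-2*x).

Characteristic equation r² - 2r + 2 = 0 has discriminant (-2)² - 4·(2) = -4 < 0, so r = 1 ± i.
Hence u_h = C1*cos(x)*exp(x) + C2*exp(x)*sin(x).
Try u_p = A*exp(-2*x). Substituting into the equation and dividing by exp(-2*x) gives A = -4/5, so u_p = -4*exp(-2*x)/5.

u = -4*exp(-2*x)/5 + C1*cos(x)*exp(x) + C2*exp(x)*sin(x)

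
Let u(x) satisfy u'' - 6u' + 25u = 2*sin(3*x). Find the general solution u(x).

u = 8*sin(3*x)/145 + 9*cos(3*x)/145 + C1*cos(4*x)*exp(3*x) + C2*exp(3*x)*sin(4*x)

Characteristic equation r² - 6r + 25 = 0 has discriminant (-6)² - 4·(25) = -64 < 0, so r = 3 ± 4i.
Hence u_h = C1*cos(4*x)*exp(3*x) + C2*exp(3*x)*sin(4*x).
Try u_p = A*cos(3*x) + B*sin(3*x). Substituting and equating the coefficients of cos(3x) and sin(3x) gives A = 9/145, B = 8/145, so u_p = 8*sin(3*x)/145 + 9*cos(3*x)/145.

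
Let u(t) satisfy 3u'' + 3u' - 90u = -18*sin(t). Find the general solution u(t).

u = 3*cos(t)/481 + 93*sin(t)/481 + C1*exp(5*t) + C2*exp(-6*t)

Divide through by 3: u'' + u' - 30u = -6*sin(t).
Characteristic equation r² + r - 30 = 0 factors as (r - 5)(r + 6) = 0, so r = 5, -6.
Hence u_h = C1*exp(5*t) + C2*exp(-6*t).
Try u_p = A*cos(t) + B*sin(t). Substituting and equating the coefficients of cos(t) and sin(t) gives A = 3/481, B = 93/481, so u_p = 3*cos(t)/481 + 93*sin(t)/481.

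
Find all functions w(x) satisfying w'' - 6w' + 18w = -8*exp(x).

w = -8*exp(x)/13 + C1*cos(3*x)*exp(3*x) + C2*exp(3*x)*sin(3*x)

Characteristic equation r² - 6r + 18 = 0 has discriminant (-6)² - 4·(18) = -36 < 0, so r = 3 ± 3i.
Hence w_h = C1*cos(3*x)*exp(3*x) + C2*exp(3*x)*sin(3*x).
Try w_p = A*exp(x). Substituting into the equation and dividing by exp(x) gives A = -8/13, so w_p = -8*exp(x)/13.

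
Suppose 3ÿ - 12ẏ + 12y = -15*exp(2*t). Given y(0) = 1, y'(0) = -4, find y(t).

Divide through by 3: y'' - 4y' + 4y = -5*exp(2*t).
Characteristic equation r² - 4r + 4 = 0 has discriminant (-4)² - 4·(4) = 0, so r = 2 is a repeated root.
Hence y_h = (C1 + C2*t)*exp(2*t).
Since exp(2*t) solves the homogeneous equation (r = 2 is a root of multiplicity 2), multiply the trial by t^2. Try y_p = A*t^2*exp(2*t). Substituting into the equation and dividing by exp(2*t) gives A = -5/2, so y_p = -5*t^2*exp(2*t)/2.
General solution: y = C1*exp(2*t) - 5*t^2*exp(2*t)/2 + C2*t*exp(2*t).
Apply the initial conditions: y(0) = C1 = 1 and y'(0) = C2 + 2*C1 = -4. Solving gives C1 = 1, C2 = -6.

y = -6*t*exp(2*t) - 5*t**2*exp(2*t)/2 + exp(2*t)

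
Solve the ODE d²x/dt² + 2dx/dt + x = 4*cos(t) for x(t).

Characteristic equation r² + 2r + 1 = 0 has discriminant (2)² - 4·(1) = 0, so r = -1 is a repeated root.
Hence x_h = (C1 + C2*t)*exp(-t).
Try x_p = A*cos(t) + B*sin(t). Substituting and equating the coefficients of cos(t) and sin(t) gives A = 0, B = 2, so x_p = 2*sin(t).

x = 2*sin(t) + C1*exp(-t) + C2*t*exp(-t)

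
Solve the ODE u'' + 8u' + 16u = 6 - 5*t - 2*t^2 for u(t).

u = 31/64 - 3*t/16 - t**2/8 + C1*exp(-4*t) + C2*t*exp(-4*t)

Characteristic equation r² + 8r + 16 = 0 has discriminant (8)² - 4·(16) = 0, so r = -4 is a repeated root.
Hence u_h = (C1 + C2*t)*exp(-4*t).
For the particular solution try u_p = A0 + A1*t + A2*t^2. Substituting and matching coefficients of each power of t gives A0 = 31/64, A1 = -3/16, A2 = -1/8, so u_p = 31/64 - 3*t/16 - t^2/8.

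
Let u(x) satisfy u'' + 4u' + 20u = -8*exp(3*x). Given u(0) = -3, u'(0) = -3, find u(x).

Characteristic equation r² + 4r + 20 = 0 has discriminant (4)² - 4·(20) = -64 < 0, so r = -2 ± 4i.
Hence u_h = C1*cos(4*x)*exp(-2*x) + C2*exp(-2*x)*sin(4*x).
Try u_p = A*exp(3*x). Substituting into the equation and dividing by exp(3*x) gives A = -8/41, so u_p = -8*exp(3*x)/41.
General solution: u = -8*exp(3*x)/41 + C1*cos(4*x)*exp(-2*x) + C2*exp(-2*x)*sin(4*x).
Apply the initial conditions: u(0) = -8/41 + C1 = -3 and u'(0) = -24/41 - 2*C1 + 4*C2 = -3. Solving gives C1 = -115/41, C2 = -329/164.

u = -8*exp(3*x)/41 - 329*exp(-2*x)*sin(4*x)/164 - 115*cos(4*x)*exp(-2*x)/41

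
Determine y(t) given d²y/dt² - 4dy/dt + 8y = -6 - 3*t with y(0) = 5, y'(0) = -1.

y = -15/16 - 3*t/8 - 25*exp(2*t)*sin(2*t)/4 + 95*cos(2*t)*exp(2*t)/16

Characteristic equation r² - 4r + 8 = 0 has discriminant (-4)² - 4·(8) = -16 < 0, so r = 2 ± 2i.
Hence y_h = C1*cos(2*t)*exp(2*t) + C2*exp(2*t)*sin(2*t).
For the particular solution try y_p = A0 + A1*t. Substituting and matching coefficients of each power of t gives A0 = -15/16, A1 = -3/8, so y_p = -15/16 - 3*t/8.
General solution: y = -15/16 - 3*t/8 + C1*cos(2*t)*exp(2*t) + C2*exp(2*t)*sin(2*t).
Apply the initial conditions: y(0) = -15/16 + C1 = 5 and y'(0) = -3/8 + 2*C1 + 2*C2 = -1. Solving gives C1 = 95/16, C2 = -25/4.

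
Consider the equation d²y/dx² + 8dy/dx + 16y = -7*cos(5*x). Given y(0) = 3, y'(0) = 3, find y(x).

y = -280*sin(5*x)/1681 + 63*cos(5*x)/1681 + 4980*exp(-4*x)/1681 + 643*x*exp(-4*x)/41

Characteristic equation r² + 8r + 16 = 0 has discriminant (8)² - 4·(16) = 0, so r = -4 is a repeated root.
Hence y_h = (C1 + C2*x)*exp(-4*x).
Try y_p = A*cos(5*x) + B*sin(5*x). Substituting and equating the coefficients of cos(5x) and sin(5x) gives A = 63/1681, B = -280/1681, so y_p = -280*sin(5*x)/1681 + 63*cos(5*x)/1681.
General solution: y = -280*sin(5*x)/1681 + 63*cos(5*x)/1681 + C1*exp(-4*x) + C2*x*exp(-4*x).
Apply the initial conditions: y(0) = 63/1681 + C1 = 3 and y'(0) = -1400/1681 + C2 - 4*C1 = 3. Solving gives C1 = 4980/1681, C2 = 643/41.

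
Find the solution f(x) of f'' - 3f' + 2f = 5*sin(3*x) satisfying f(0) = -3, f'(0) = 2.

f = -19*exp(x)/2 - 7*sin(3*x)/26 + 9*cos(3*x)/26 + 80*exp(2*x)/13

Characteristic equation r² - 3r + 2 = 0 factors as (r - 1)(r - 2) = 0, so r = 1, 2.
Hence f_h = C1*exp(x) + C2*exp(2*x).
Try f_p = A*cos(3*x) + B*sin(3*x). Substituting and equating the coefficients of cos(3x) and sin(3x) gives A = 9/26, B = -7/26, so f_p = -7*sin(3*x)/26 + 9*cos(3*x)/26.
General solution: f = -7*sin(3*x)/26 + 9*cos(3*x)/26 + C1*exp(x) + C2*exp(2*x).
Apply the initial conditions: f(0) = 9/26 + C1 + C2 = -3 and f'(0) = -21/26 + C1 + 2*C2 = 2. Solving gives C1 = -19/2, C2 = 80/13.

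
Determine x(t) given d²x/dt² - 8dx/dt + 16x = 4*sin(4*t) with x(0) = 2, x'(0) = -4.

Characteristic equation r² - 8r + 16 = 0 has discriminant (-8)² - 4·(16) = 0, so r = 4 is a repeated root.
Hence x_h = (C1 + C2*t)*exp(4*t).
Try x_p = A*cos(4*t) + B*sin(4*t). Substituting and equating the coefficients of cos(4t) and sin(4t) gives A = 1/8, B = 0, so x_p = cos(4*t)/8.
General solution: x = cos(4*t)/8 + C1*exp(4*t) + C2*t*exp(4*t).
Apply the initial conditions: x(0) = 1/8 + C1 = 2 and x'(0) = C2 + 4*C1 = -4. Solving gives C1 = 15/8, C2 = -23/2.

x = cos(4*t)/8 + 15*exp(4*t)/8 - 23*t*exp(4*t)/2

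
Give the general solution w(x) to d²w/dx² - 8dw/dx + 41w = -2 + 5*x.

w = -42/1681 + 5*x/41 + C1*cos(5*x)*exp(4*x) + C2*exp(4*x)*sin(5*x)

Characteristic equation r² - 8r + 41 = 0 has discriminant (-8)² - 4·(41) = -100 < 0, so r = 4 ± 5i.
Hence w_h = C1*cos(5*x)*exp(4*x) + C2*exp(4*x)*sin(5*x).
For the particular solution try w_p = A0 + A1*x. Substituting and matching coefficients of each power of x gives A0 = -42/1681, A1 = 5/41, so w_p = -42/1681 + 5*x/41.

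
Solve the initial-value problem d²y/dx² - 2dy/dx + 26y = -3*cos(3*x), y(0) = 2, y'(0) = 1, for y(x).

y = -51*cos(3*x)/325 + 18*sin(3*x)/325 - 86*exp(x)*sin(5*x)/325 + 701*cos(5*x)*exp(x)/325

Characteristic equation r² - 2r + 26 = 0 has discriminant (-2)² - 4·(26) = -100 < 0, so r = 1 ± 5i.
Hence y_h = C1*cos(5*x)*exp(x) + C2*exp(x)*sin(5*x).
Try y_p = A*cos(3*x) + B*sin(3*x). Substituting and equating the coefficients of cos(3x) and sin(3x) gives A = -51/325, B = 18/325, so y_p = -51*cos(3*x)/325 + 18*sin(3*x)/325.
General solution: y = -51*cos(3*x)/325 + 18*sin(3*x)/325 + C1*cos(5*x)*exp(x) + C2*exp(x)*sin(5*x).
Apply the initial conditions: y(0) = -51/325 + C1 = 2 and y'(0) = 54/325 + C1 + 5*C2 = 1. Solving gives C1 = 701/325, C2 = -86/325.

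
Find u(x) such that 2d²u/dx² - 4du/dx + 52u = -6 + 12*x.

Divide through by 2: u'' - 2u' + 26u = -3 + 6*x.
Characteristic equation r² - 2r + 26 = 0 has discriminant (-2)² - 4·(26) = -100 < 0, so r = 1 ± 5i.
Hence u_h = C1*cos(5*x)*exp(x) + C2*exp(x)*sin(5*x).
For the particular solution try u_p = A0 + A1*x. Substituting and matching coefficients of each power of x gives A0 = -33/338, A1 = 3/13, so u_p = -33/338 + 3*x/13.

u = -33/338 + 3*x/13 + C1*cos(5*x)*exp(x) + C2*exp(x)*sin(5*x)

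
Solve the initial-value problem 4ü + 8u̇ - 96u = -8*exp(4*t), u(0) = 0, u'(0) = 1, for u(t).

u = -3*exp(-6*t)/25 + 3*exp(4*t)/25 - t*exp(4*t)/5

Divide through by 4: u'' + 2u' - 24u = -2*exp(4*t).
Characteristic equation r² + 2r - 24 = 0 factors as (r - 4)(r + 6) = 0, so r = 4, -6.
Hence u_h = C1*exp(4*t) + C2*exp(-6*t).
Since exp(4*t) solves the homogeneous equation (r = 4 is a root of multiplicity 1), multiply the trial by t. Try u_p = A*t*exp(4*t). Substituting into the equation and dividing by exp(4*t) gives A = -1/5, so u_p = -t*exp(4*t)/5.
General solution: u = C1*exp(4*t) + C2*exp(-6*t) - t*exp(4*t)/5.
Apply the initial conditions: u(0) = C1 + C2 = 0 and u'(0) = -1/5 - 6*C2 + 4*C1 = 1. Solving gives C1 = 3/25, C2 = -3/25.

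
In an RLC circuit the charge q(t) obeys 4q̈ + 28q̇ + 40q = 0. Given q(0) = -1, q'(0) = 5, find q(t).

Divide through by 4: q'' + 7q' + 10q = 0.
Characteristic equation r² + 7r + 10 = 0 factors as (r + 2)(r + 5) = 0, so r = -2, -5.
Hence q_h = C1*exp(-2*t) + C2*exp(-5*t).
Apply the initial conditions: q(0) = C1 + C2 = -1 and q'(0) = -5*C2 - 2*C1 = 5. Solving gives C1 = 0, C2 = -1.

q = -exp(-5*t)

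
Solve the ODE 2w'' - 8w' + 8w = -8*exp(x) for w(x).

Divide through by 2: w'' - 4w' + 4w = -4*exp(x).
Characteristic equation r² - 4r + 4 = 0 has discriminant (-4)² - 4·(4) = 0, so r = 2 is a repeated root.
Hence w_h = (C1 + C2*x)*exp(2*x).
Try w_p = A*exp(x). Substituting into the equation and dividing by exp(x) gives A = -4, so w_p = -4*exp(x).

w = -4*exp(x) + C1*exp(2*x) + C2*x*exp(2*x)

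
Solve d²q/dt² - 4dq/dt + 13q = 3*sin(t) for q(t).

q = 3*cos(t)/40 + 9*sin(t)/40 + C1*cos(3*t)*exp(2*t) + C2*exp(2*t)*sin(3*t)

Characteristic equation r² - 4r + 13 = 0 has discriminant (-4)² - 4·(13) = -36 < 0, so r = 2 ± 3i.
Hence q_h = C1*cos(3*t)*exp(2*t) + C2*exp(2*t)*sin(3*t).
Try q_p = A*cos(t) + B*sin(t). Substituting and equating the coefficients of cos(t) and sin(t) gives A = 3/40, B = 9/40, so q_p = 3*cos(t)/40 + 9*sin(t)/40.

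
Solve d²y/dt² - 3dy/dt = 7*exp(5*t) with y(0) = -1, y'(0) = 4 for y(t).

y = -28/15 + exp(3*t)/6 + 7*exp(5*t)/10

Characteristic equation r² - 3r = 0 factors as (r - 3)r = 0, so r = 3, 0.
Hence y_h = C1*exp(3*t) + C2.
Try y_p = A*exp(5*t). Substituting into the equation and dividing by exp(5*t) gives A = 7/10, so y_p = 7*exp(5*t)/10.
General solution: y = C2 + 7*exp(5*t)/10 + C1*exp(3*t).
Apply the initial conditions: y(0) = 7/10 + C1 + C2 = -1 and y'(0) = 7/2 + 3*C1 = 4. Solving gives C1 = 1/6, C2 = -28/15.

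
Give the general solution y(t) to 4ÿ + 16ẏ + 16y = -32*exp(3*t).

y = -8*exp(3*t)/25 + C1*exp(-2*t) + C2*t*exp(-2*t)

Divide through by 4: y'' + 4y' + 4y = -8*exp(3*t).
Characteristic equation r² + 4r + 4 = 0 has discriminant (4)² - 4·(4) = 0, so r = -2 is a repeated root.
Hence y_h = (C1 + C2*t)*exp(-2*t).
Try y_p = A*exp(3*t). Substituting into the equation and dividing by exp(3*t) gives A = -8/25, so y_p = -8*exp(3*t)/25.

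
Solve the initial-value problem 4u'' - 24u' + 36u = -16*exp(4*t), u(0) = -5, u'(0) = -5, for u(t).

Divide through by 4: u'' - 6u' + 9u = -4*exp(4*t).
Characteristic equation r² - 6r + 9 = 0 has discriminant (-6)² - 4·(9) = 0, so r = 3 is a repeated root.
Hence u_h = (C1 + C2*t)*exp(3*t).
Try u_p = A*exp(4*t). Substituting into the equation and dividing by exp(4*t) gives A = -4, so u_p = -4*exp(4*t).
General solution: u = -4*exp(4*t) + C1*exp(3*t) + C2*t*exp(3*t).
Apply the initial conditions: u(0) = -4 + C1 = -5 and u'(0) = -16 + C2 + 3*C1 = -5. Solving gives C1 = -1, C2 = 14.

u = -exp(3*t) - 4*exp(4*t) + 14*t*exp(3*t)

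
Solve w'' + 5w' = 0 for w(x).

w = C2 + C1*exp(-5*x)

Characteristic equation r² + 5r = 0 factors as (r + 5)r = 0, so r = -5, 0.
Hence w_h = C1*exp(-5*x) + C2.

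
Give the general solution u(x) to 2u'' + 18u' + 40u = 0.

u = C1*exp(-5*x) + C2*exp(-4*x)

Divide through by 2: u'' + 9u' + 20u = 0.
Characteristic equation r² + 9r + 20 = 0 factors as (r + 5)(r + 4) = 0, so r = -5, -4.
Hence u_h = C1*exp(-5*x) + C2*exp(-4*x).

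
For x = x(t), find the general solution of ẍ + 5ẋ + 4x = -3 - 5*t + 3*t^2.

Characteristic equation r² + 5r + 4 = 0 factors as (r + 1)(r + 4) = 0, so r = -1, -4.
Hence x_h = C1*exp(-t) + C2*exp(-4*t).
For the particular solution try x_p = A0 + A1*t + A2*t^2. Substituting and matching coefficients of each power of t gives A0 = 89/32, A1 = -25/8, A2 = 3/4, so x_p = 89/32 - 25*t/8 + 3*t^2/4.

x = 89/32 - 25*t/8 + 3*t**2/4 + C1*exp(-t) + C2*exp(-4*t)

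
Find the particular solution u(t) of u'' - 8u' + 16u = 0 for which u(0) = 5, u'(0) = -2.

u = 5*exp(4*t) - 22*t*exp(4*t)

Characteristic equation r² - 8r + 16 = 0 has discriminant (-8)² - 4·(16) = 0, so r = 4 is a repeated root.
Hence u_h = (C1 + C2*t)*exp(4*t).
Apply the initial conditions: u(0) = C1 = 5 and u'(0) = C2 + 4*C1 = -2. Solving gives C1 = 5, C2 = -22.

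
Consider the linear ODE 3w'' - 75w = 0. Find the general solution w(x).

w = C1*exp(5*x) + C2*exp(-5*x)

Divide through by 3: w'' - 25w = 0.
Characteristic equation r² - 25 = 0 factors as (r - 5)(r + 5) = 0, so r = 5, -5.
Hence w_h = C1*exp(5*x) + C2*exp(-5*x).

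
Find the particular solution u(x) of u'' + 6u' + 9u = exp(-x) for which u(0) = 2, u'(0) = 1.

u = exp(-x)/4 + 7*exp(-3*x)/4 + 13*x*exp(-3*x)/2

Characteristic equation r² + 6r + 9 = 0 has discriminant (6)² - 4·(9) = 0, so r = -3 is a repeated root.
Hence u_h = (C1 + C2*x)*exp(-3*x).
Try u_p = A*exp(-x). Substituting into the equation and dividing by exp(-x) gives A = 1/4, so u_p = exp(-x)/4.
General solution: u = exp(-x)/4 + C1*exp(-3*x) + C2*x*exp(-3*x).
Apply the initial conditions: u(0) = 1/4 + C1 = 2 and u'(0) = -1/4 + C2 - 3*C1 = 1. Solving gives C1 = 7/4, C2 = 13/2.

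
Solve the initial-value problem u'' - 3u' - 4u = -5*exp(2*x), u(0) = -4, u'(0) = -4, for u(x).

u = -41*exp(-x)/15 - 21*exp(4*x)/10 + 5*exp(2*x)/6

Characteristic equation r² - 3r - 4 = 0 factors as (r - 4)(r + 1) = 0, so r = 4, -1.
Hence u_h = C1*exp(4*x) + C2*exp(-x).
Try u_p = A*exp(2*x). Substituting into the equation and dividing by exp(2*x) gives A = 5/6, so u_p = 5*exp(2*x)/6.
General solution: u = 5*exp(2*x)/6 + C1*exp(4*x) + C2*exp(-x).
Apply the initial conditions: u(0) = 5/6 + C1 + C2 = -4 and u'(0) = 5/3 - C2 + 4*C1 = -4. Solving gives C1 = -21/10, C2 = -41/15.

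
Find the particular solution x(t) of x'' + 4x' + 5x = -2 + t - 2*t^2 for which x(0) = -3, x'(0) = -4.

Characteristic equation r² + 4r + 5 = 0 has discriminant (4)² - 4·(5) = -4 < 0, so r = -2 ± i.
Hence x_h = C1*cos(t)*exp(-2*t) + C2*exp(-2*t)*sin(t).
For the particular solution try x_p = A0 + A1*t + A2*t^2. Substituting and matching coefficients of each power of t gives A0 = -114/125, A1 = 21/25, A2 = -2/5, so x_p = -114/125 - 2*t^2/5 + 21*t/25.
General solution: x = -114/125 - 2*t^2/5 + 21*t/25 + C1*cos(t)*exp(-2*t) + C2*exp(-2*t)*sin(t).
Apply the initial conditions: x(0) = -114/125 + C1 = -3 and x'(0) = 21/25 + C2 - 2*C1 = -4. Solving gives C1 = -261/125, C2 = -1127/125.

x = -114/125 - 2*t**2/5 + 21*t/25 - 1127*exp(-2*t)*sin(t)/125 - 261*cos(t)*exp(-2*t)/125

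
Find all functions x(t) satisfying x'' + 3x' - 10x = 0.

Characteristic equation r² + 3r - 10 = 0 factors as (r + 5)(r - 2) = 0, so r = -5, 2.
Hence x_h = C1*exp(-5*t) + C2*exp(2*t).

x = C1*exp(-5*t) + C2*exp(2*t)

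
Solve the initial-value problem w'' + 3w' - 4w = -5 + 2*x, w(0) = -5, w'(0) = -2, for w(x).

Characteristic equation r² + 3r - 4 = 0 factors as (r - 1)(r + 4) = 0, so r = 1, -4.
Hence w_h = C1*exp(x) + C2*exp(-4*x).
For the particular solution try w_p = A0 + A1*x. Substituting and matching coefficients of each power of x gives A0 = 7/8, A1 = -1/2, so w_p = 7/8 - x/2.
General solution: w = 7/8 - x/2 + C1*exp(x) + C2*exp(-4*x).
Apply the initial conditions: w(0) = 7/8 + C1 + C2 = -5 and w'(0) = -1/2 + C1 - 4*C2 = -2. Solving gives C1 = -5, C2 = -7/8.

w = 7/8 - 5*exp(x) - 7*exp(-4*x)/8 - x/2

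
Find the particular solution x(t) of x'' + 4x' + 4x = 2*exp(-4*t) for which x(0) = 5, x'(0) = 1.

Characteristic equation r² + 4r + 4 = 0 has discriminant (4)² - 4·(4) = 0, so r = -2 is a repeated root.
Hence x_h = (C1 + C2*t)*exp(-2*t).
Try x_p = A*exp(-4*t). Substituting into the equation and dividing by exp(-4*t) gives A = 1/2, so x_p = exp(-4*t)/2.
General solution: x = exp(-4*t)/2 + C1*exp(-2*t) + C2*t*exp(-2*t).
Apply the initial conditions: x(0) = 1/2 + C1 = 5 and x'(0) = -2 + C2 - 2*C1 = 1. Solving gives C1 = 9/2, C2 = 12.

x = exp(-4*t)/2 + 9*exp(-2*t)/2 + 12*t*exp(-2*t)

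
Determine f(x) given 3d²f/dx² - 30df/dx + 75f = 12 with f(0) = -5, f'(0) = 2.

f = 4/25 - 129*exp(5*x)/25 + 139*x*exp(5*x)/5

Divide through by 3: f'' - 10f' + 25f = 4.
Characteristic equation r² - 10r + 25 = 0 has discriminant (-10)² - 4·(25) = 0, so r = 5 is a repeated root.
Hence f_h = (C1 + C2*x)*exp(5*x).
For the particular solution try f_p = A0. Substituting and matching coefficients of each power of x gives A0 = 4/25, so f_p = 4/25.
General solution: f = 4/25 + C1*exp(5*x) + C2*x*exp(5*x).
Apply the initial conditions: f(0) = 4/25 + C1 = -5 and f'(0) = C2 + 5*C1 = 2. Solving gives C1 = -129/25, C2 = 139/5.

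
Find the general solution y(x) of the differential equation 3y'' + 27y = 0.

Divide through by 3: y'' + 9y = 0.
Characteristic equation r² + 9 = 0 has discriminant (0)² - 4·(9) = -36 < 0, so r = ± 3i.
Hence y_h = C1*cos(3*x) + C2*sin(3*x).

y = C1*cos(3*x) + C2*sin(3*x)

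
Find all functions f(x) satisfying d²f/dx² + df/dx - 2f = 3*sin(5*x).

f = -81*sin(5*x)/754 - 15*cos(5*x)/754 + C1*exp(x) + C2*exp(-2*x)

Characteristic equation r² + r - 2 = 0 factors as (r - 1)(r + 2) = 0, so r = 1, -2.
Hence f_h = C1*exp(x) + C2*exp(-2*x).
Try f_p = A*cos(5*x) + B*sin(5*x). Substituting and equating the coefficients of cos(5x) and sin(5x) gives A = -15/754, B = -81/754, so f_p = -81*sin(5*x)/754 - 15*cos(5*x)/754.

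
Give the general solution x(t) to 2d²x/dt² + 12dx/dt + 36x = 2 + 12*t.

Divide through by 2: x'' + 6x' + 18x = 1 + 6*t.
Characteristic equation r² + 6r + 18 = 0 has discriminant (6)² - 4·(18) = -36 < 0, so r = -3 ± 3i.
Hence x_h = C1*cos(3*t)*exp(-3*t) + C2*exp(-3*t)*sin(3*t).
For the particular solution try x_p = A0 + A1*t. Substituting and matching coefficients of each power of t gives A0 = -1/18, A1 = 1/3, so x_p = -1/18 + t/3.

x = -1/18 + t/3 + C1*cos(3*t)*exp(-3*t) + C2*exp(-3*t)*sin(3*t)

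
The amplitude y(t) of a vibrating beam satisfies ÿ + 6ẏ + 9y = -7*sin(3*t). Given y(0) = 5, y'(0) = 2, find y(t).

y = 7*cos(3*t)/18 + 83*exp(-3*t)/18 + 95*t*exp(-3*t)/6

Characteristic equation r² + 6r + 9 = 0 has discriminant (6)² - 4·(9) = 0, so r = -3 is a repeated root.
Hence y_h = (C1 + C2*t)*exp(-3*t).
Try y_p = A*cos(3*t) + B*sin(3*t). Substituting and equating the coefficients of cos(3t) and sin(3t) gives A = 7/18, B = 0, so y_p = 7*cos(3*t)/18.
General solution: y = 7*cos(3*t)/18 + C1*exp(-3*t) + C2*t*exp(-3*t).
Apply the initial conditions: y(0) = 7/18 + C1 = 5 and y'(0) = C2 - 3*C1 = 2. Solving gives C1 = 83/18, C2 = 95/6.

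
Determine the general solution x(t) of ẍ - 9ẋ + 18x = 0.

x = C1*exp(6*t) + C2*exp(3*t)

Characteristic equation r² - 9r + 18 = 0 factors as (r - 6)(r - 3) = 0, so r = 6, 3.
Hence x_h = C1*exp(6*t) + C2*exp(3*t).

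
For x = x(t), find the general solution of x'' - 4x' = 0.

Characteristic equation r² - 4r = 0 factors as (r - 4)r = 0, so r = 4, 0.
Hence x_h = C1*exp(4*t) + C2.

x = C2 + C1*exp(4*t)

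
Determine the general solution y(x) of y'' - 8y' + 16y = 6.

Characteristic equation r² - 8r + 16 = 0 has discriminant (-8)² - 4·(16) = 0, so r = 4 is a repeated root.
Hence y_h = (C1 + C2*x)*exp(4*x).
For the particular solution try y_p = A0. Substituting and matching coefficients of each power of x gives A0 = 3/8, so y_p = 3/8.

y = 3/8 + C1*exp(4*x) + C2*x*exp(4*x)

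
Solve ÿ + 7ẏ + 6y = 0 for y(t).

Characteristic equation r² + 7r + 6 = 0 factors as (r + 1)(r + 6) = 0, so r = -1, -6.
Hence y_h = C1*exp(-t) + C2*exp(-6*t).

y = C1*exp(-t) + C2*exp(-6*t)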